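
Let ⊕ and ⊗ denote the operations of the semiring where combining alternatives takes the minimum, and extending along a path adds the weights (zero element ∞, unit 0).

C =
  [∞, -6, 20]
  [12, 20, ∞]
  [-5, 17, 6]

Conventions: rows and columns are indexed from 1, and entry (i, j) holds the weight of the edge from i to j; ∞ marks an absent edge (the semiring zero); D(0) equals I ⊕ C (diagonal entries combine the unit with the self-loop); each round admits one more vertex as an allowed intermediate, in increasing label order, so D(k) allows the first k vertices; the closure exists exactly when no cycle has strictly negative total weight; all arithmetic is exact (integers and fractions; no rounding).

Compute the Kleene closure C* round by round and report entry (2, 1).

D(0):
  [0, -6, 20]
  [12, 0, ∞]
  [-5, 17, 0]
D(1):
  [0, -6, 20]
  [12, 0, 32]
  [-5, -11, 0]
D(2):
  [0, -6, 20]
  [12, 0, 32]
  [-5, -11, 0]
D(3):
  [0, -6, 20]
  [12, 0, 32]
  [-5, -11, 0]
Answer: C*[2][1] = 12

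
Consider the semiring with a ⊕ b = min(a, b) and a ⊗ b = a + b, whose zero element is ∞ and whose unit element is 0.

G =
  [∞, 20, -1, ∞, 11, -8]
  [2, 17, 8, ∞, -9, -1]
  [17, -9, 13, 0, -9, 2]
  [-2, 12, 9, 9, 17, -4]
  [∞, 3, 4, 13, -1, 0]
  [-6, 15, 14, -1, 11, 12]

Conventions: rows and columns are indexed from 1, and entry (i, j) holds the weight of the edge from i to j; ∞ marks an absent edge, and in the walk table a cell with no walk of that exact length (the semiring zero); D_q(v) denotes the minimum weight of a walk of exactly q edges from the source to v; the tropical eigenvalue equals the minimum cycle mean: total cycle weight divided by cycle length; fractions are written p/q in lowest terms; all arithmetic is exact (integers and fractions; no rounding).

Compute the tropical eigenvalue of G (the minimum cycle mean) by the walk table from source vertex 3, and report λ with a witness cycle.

q=0: [∞, ∞, 0, ∞, ∞, ∞]
q=1: [17, -9, 13, 0, -9, 2]
q=2: [-7, -6, -5, 1, -18, -10]
q=3: [-16, -15, -14, -11, -19, -18]
q=4: [-24, -23, -17, -19, -24, -24]
q=5: [-30, -26, -25, -25, -32, -32]
q=6: [-38, -34, -31, -33, -35, -38]
Optimal cycle mean attained by: cycle 1->6->1, total (-8) + (-6), length 2.
Answer: λ = -7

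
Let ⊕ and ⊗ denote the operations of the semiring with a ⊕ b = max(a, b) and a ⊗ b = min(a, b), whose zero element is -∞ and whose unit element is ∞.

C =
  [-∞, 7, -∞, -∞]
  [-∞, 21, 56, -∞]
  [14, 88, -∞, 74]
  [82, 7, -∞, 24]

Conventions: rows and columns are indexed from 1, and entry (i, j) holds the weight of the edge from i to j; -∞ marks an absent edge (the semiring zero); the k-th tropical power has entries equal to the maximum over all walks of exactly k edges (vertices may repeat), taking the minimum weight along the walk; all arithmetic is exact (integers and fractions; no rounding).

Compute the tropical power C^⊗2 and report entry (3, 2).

C^⊗2:
  [-∞, 7, 7, -∞]
  [14, 56, 21, 56]
  [74, 21, 56, 24]
  [24, 7, 7, 24]
Key observation: the optimum is the walk 3->2->2, with weight 88 min 21 = 21.
Optimal value attained by: walk 3->2->2.
Answer: (C^⊗2)[3][2] = 21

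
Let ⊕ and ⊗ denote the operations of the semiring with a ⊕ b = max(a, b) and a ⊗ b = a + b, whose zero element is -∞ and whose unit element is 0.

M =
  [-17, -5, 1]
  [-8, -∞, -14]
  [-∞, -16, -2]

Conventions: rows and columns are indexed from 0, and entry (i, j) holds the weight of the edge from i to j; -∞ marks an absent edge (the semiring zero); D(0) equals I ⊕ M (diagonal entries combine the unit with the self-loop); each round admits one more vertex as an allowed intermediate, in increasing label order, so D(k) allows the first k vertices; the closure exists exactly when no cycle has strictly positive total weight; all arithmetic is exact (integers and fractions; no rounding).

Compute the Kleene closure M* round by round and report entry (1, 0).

D(0):
  [0, -5, 1]
  [-8, 0, -14]
  [-∞, -16, 0]
D(1):
  [0, -5, 1]
  [-8, 0, -7]
  [-∞, -16, 0]
D(2):
  [0, -5, 1]
  [-8, 0, -7]
  [-24, -16, 0]
D(3):
  [0, -5, 1]
  [-8, 0, -7]
  [-24, -16, 0]
Answer: M*[1][0] = -8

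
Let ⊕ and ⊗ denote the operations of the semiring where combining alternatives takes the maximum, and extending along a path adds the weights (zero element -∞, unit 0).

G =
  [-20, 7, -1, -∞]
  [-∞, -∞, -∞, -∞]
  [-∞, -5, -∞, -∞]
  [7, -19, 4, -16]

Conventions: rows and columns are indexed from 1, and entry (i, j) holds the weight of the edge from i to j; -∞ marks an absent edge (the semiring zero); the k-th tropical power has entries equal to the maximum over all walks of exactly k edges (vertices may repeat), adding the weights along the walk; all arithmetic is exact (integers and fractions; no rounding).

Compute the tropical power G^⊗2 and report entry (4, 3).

G^⊗2:
  [-40, -6, -21, -∞]
  [-∞, -∞, -∞, -∞]
  [-∞, -∞, -∞, -∞]
  [-9, 14, 6, -32]
Key observation: the optimum is the walk 4->1->3, with weight 7 + (-1) = 6.
Optimal value attained by: walk 4->1->3.
Answer: (G^⊗2)[4][3] = 6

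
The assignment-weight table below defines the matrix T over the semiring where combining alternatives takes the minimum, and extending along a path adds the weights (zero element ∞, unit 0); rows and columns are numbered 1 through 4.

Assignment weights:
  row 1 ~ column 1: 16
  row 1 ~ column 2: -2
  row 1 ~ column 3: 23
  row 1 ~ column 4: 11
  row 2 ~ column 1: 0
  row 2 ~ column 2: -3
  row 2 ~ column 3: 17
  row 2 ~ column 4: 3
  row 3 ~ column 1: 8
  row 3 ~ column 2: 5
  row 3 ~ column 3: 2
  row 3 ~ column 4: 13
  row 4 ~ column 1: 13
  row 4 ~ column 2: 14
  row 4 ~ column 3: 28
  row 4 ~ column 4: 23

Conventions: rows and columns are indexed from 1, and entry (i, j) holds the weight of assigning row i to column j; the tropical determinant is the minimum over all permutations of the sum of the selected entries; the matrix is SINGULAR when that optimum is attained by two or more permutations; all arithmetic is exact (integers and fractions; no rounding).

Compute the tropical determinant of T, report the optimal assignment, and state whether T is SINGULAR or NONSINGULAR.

σ = (1, 2, 3, 4): 16 + (-3) + 2 + 23 = 38
σ = (1, 2, 4, 3): 16 + (-3) + 13 + 28 = 54
σ = (1, 3, 2, 4): 16 + 17 + 5 + 23 = 61
σ = (1, 3, 4, 2): 16 + 17 + 13 + 14 = 60
σ = (1, 4, 2, 3): 16 + 3 + 5 + 28 = 52
σ = (1, 4, 3, 2): 16 + 3 + 2 + 14 = 35
σ = (2, 1, 3, 4): (-2) + 0 + 2 + 23 = 23
σ = (2, 1, 4, 3): (-2) + 0 + 13 + 28 = 39
σ = (2, 3, 1, 4): (-2) + 17 + 8 + 23 = 46
σ = (2, 3, 4, 1): (-2) + 17 + 13 + 13 = 41
σ = (2, 4, 1, 3): (-2) + 3 + 8 + 28 = 37
σ = (2, 4, 3, 1): (-2) + 3 + 2 + 13 = 16
σ = (3, 1, 2, 4): 23 + 0 + 5 + 23 = 51
σ = (3, 1, 4, 2): 23 + 0 + 13 + 14 = 50
σ = (3, 2, 1, 4): 23 + (-3) + 8 + 23 = 51
σ = (3, 2, 4, 1): 23 + (-3) + 13 + 13 = 46
σ = (3, 4, 1, 2): 23 + 3 + 8 + 14 = 48
σ = (3, 4, 2, 1): 23 + 3 + 5 + 13 = 44
σ = (4, 1, 2, 3): 11 + 0 + 5 + 28 = 44
σ = (4, 1, 3, 2): 11 + 0 + 2 + 14 = 27
σ = (4, 2, 1, 3): 11 + (-3) + 8 + 28 = 44
σ = (4, 2, 3, 1): 11 + (-3) + 2 + 13 = 23
σ = (4, 3, 1, 2): 11 + 17 + 8 + 14 = 50
σ = (4, 3, 2, 1): 11 + 17 + 5 + 13 = 46
Optimal value attained by: σ = (2, 4, 3, 1).
Answer: det⊕(T) = 16; verdict: NONSINGULAR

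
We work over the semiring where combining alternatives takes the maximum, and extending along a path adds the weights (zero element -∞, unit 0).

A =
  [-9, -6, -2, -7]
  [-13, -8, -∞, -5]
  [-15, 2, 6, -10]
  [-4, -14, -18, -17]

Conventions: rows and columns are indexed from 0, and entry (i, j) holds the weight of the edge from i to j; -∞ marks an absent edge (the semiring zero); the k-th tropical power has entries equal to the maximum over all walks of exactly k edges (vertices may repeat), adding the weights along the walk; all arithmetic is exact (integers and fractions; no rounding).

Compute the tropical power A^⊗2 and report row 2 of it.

A^⊗2:
  [-11, 0, 4, -11]
  [-9, -16, -15, -13]
  [-9, 8, 12, -3]
  [-13, -10, -6, -11]
Answer: row 2 of A^⊗2 = [-9, 8, 12, -3]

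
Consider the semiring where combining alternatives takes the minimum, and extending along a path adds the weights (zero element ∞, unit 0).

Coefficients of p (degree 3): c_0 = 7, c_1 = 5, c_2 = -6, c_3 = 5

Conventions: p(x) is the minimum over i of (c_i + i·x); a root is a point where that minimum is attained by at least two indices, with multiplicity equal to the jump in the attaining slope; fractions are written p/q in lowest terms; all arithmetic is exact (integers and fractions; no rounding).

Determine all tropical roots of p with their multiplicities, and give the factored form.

hull edge (i=0, c=7) to (i=2, c=-6): slope -13/2, span 2
hull edge (i=2, c=-6) to (i=3, c=5): slope 11, span 1
Factored form: p(x) = 5 ⊗ (x ⊕ (-11)) ⊗ (x ⊕ 13/2) ⊗ (x ⊕ 13/2)
Answer: roots = -11 (mult 1), 13/2 (mult 2)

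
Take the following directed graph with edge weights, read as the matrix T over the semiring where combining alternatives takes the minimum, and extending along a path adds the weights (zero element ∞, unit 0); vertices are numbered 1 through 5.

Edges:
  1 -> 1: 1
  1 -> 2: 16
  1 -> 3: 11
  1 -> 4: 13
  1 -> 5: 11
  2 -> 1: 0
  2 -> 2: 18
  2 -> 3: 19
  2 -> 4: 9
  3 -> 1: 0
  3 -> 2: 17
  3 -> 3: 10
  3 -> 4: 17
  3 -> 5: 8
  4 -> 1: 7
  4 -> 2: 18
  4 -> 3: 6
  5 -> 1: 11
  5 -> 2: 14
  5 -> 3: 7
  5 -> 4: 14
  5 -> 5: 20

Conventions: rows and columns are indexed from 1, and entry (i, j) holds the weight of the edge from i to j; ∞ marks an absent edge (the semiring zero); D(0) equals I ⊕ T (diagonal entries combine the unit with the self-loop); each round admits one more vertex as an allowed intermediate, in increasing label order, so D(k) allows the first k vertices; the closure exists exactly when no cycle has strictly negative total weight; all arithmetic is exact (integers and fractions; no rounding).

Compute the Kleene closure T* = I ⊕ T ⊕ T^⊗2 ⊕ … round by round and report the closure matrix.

D(0):
  [0, 16, 11, 13, 11]
  [0, 0, 19, 9, ∞]
  [0, 17, 0, 17, 8]
  [7, 18, 6, 0, ∞]
  [11, 14, 7, 14, 0]
D(1):
  [0, 16, 11, 13, 11]
  [0, 0, 11, 9, 11]
  [0, 16, 0, 13, 8]
  [7, 18, 6, 0, 18]
  [11, 14, 7, 14, 0]
D(2):
  [0, 16, 11, 13, 11]
  [0, 0, 11, 9, 11]
  [0, 16, 0, 13, 8]
  [7, 18, 6, 0, 18]
  [11, 14, 7, 14, 0]
D(3):
  [0, 16, 11, 13, 11]
  [0, 0, 11, 9, 11]
  [0, 16, 0, 13, 8]
  [6, 18, 6, 0, 14]
  [7, 14, 7, 14, 0]
D(4):
  [0, 16, 11, 13, 11]
  [0, 0, 11, 9, 11]
  [0, 16, 0, 13, 8]
  [6, 18, 6, 0, 14]
  [7, 14, 7, 14, 0]
D(5):
  [0, 16, 11, 13, 11]
  [0, 0, 11, 9, 11]
  [0, 16, 0, 13, 8]
  [6, 18, 6, 0, 14]
  [7, 14, 7, 14, 0]
Answer: T* = [[0, 16, 11, 13, 11], [0, 0, 11, 9, 11], [0, 16, 0, 13, 8], [6, 18, 6, 0, 14], [7, 14, 7, 14, 0]]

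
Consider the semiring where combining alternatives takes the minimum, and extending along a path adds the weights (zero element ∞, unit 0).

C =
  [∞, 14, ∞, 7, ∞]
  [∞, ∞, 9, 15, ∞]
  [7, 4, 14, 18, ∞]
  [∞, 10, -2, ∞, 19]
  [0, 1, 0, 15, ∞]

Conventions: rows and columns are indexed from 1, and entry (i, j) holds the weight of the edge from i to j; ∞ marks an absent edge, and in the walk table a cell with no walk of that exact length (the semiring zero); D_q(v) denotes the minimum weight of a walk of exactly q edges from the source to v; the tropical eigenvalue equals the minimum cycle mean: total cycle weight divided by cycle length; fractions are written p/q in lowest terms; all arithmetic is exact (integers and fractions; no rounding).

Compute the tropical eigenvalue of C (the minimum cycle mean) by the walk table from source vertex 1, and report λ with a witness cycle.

q=0: [0, ∞, ∞, ∞, ∞]
q=1: [∞, 14, ∞, 7, ∞]
q=2: [∞, 17, 5, 29, 26]
q=3: [12, 9, 19, 23, 48]
q=4: [26, 23, 18, 19, 42]
q=5: [25, 22, 17, 33, 38]
Optimal cycle mean attained by: cycle 1->4->3->1, total 7 + (-2) + 7, length 3.
Answer: λ = 4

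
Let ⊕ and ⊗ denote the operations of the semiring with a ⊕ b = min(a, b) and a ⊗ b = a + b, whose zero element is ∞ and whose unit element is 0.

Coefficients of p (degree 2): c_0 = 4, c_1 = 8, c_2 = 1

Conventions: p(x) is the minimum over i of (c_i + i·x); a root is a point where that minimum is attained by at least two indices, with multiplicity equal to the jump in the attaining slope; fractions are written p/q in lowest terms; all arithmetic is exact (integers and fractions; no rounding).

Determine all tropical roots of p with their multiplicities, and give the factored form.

hull edge (i=0, c=4) to (i=2, c=1): slope -3/2, span 2
Factored form: p(x) = 1 ⊗ (x ⊕ 3/2) ⊗ (x ⊕ 3/2)
Answer: roots = 3/2 (mult 2)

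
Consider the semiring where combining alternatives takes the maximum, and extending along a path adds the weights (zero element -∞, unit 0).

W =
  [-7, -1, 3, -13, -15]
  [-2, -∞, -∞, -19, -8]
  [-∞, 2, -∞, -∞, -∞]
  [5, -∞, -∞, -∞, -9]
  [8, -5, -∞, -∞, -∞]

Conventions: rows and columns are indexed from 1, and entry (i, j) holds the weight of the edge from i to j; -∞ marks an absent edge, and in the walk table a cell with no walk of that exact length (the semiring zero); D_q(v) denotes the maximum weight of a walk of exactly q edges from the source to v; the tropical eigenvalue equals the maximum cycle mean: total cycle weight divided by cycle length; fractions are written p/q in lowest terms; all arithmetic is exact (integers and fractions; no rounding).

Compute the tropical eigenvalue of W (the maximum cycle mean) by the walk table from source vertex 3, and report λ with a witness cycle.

q=0: [-∞, -∞, 0, -∞, -∞]
q=1: [-∞, 2, -∞, -∞, -∞]
q=2: [0, -∞, -∞, -17, -6]
q=3: [2, -1, 3, -13, -15]
q=4: [-3, 5, 5, -11, -9]
q=5: [3, 7, 0, -14, -3]
Optimal cycle mean attained by: cycle 1->3->2->5->1, total 3 + 2 + (-8) + 8, length 4.
Answer: λ = 5/4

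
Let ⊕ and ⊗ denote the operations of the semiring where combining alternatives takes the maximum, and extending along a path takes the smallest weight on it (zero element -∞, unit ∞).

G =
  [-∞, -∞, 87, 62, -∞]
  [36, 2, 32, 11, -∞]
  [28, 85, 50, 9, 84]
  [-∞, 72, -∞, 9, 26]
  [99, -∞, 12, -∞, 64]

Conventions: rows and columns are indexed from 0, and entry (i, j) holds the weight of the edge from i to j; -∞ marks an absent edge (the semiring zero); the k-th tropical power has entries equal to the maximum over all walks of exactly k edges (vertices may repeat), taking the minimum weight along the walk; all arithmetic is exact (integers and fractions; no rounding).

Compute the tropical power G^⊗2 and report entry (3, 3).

G^⊗2:
  [28, 85, 50, 9, 84]
  [28, 32, 36, 36, 32]
  [84, 50, 50, 28, 64]
  [36, 9, 32, 11, 26]
  [64, 12, 87, 62, 64]
Key observation: the optimum is the walk 3->1->3, with weight 72 min 11 = 11.
Optimal value attained by: walk 3->1->3.
Answer: (G^⊗2)[3][3] = 11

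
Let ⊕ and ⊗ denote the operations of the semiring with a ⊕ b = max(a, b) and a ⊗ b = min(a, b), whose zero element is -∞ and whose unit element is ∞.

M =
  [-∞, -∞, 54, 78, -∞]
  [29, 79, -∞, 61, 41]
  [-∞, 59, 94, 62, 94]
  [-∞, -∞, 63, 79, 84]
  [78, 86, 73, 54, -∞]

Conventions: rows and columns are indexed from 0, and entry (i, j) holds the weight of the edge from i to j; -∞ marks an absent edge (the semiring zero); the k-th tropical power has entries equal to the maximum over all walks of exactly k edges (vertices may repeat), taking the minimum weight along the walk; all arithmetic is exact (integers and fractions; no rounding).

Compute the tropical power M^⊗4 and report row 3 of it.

M^⊗2:
  [-∞, 54, 63, 78, 78]
  [41, 79, 61, 61, 61]
  [78, 86, 94, 62, 94]
  [78, 84, 73, 79, 79]
  [29, 79, 73, 78, 73]
M^⊗3:
  [78, 78, 73, 78, 78]
  [61, 79, 61, 61, 61]
  [78, 86, 94, 78, 94]
  [78, 79, 73, 79, 79]
  [73, 79, 73, 78, 78]
M^⊗4:
  [78, 78, 73, 78, 78]
  [61, 79, 61, 61, 61]
  [78, 86, 94, 78, 94]
  [78, 79, 73, 79, 79]
  [78, 79, 73, 78, 78]
Answer: row 3 of M^⊗4 = [78, 79, 73, 79, 79]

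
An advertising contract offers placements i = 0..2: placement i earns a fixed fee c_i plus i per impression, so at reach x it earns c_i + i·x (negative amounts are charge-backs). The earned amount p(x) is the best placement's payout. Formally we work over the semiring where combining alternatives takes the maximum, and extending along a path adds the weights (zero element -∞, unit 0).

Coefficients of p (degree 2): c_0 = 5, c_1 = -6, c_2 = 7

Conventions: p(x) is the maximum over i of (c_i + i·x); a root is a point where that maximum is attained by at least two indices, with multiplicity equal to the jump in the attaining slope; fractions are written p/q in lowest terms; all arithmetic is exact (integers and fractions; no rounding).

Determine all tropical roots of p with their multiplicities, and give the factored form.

hull edge (i=0, c=5) to (i=2, c=7): slope 1, span 2
Factored form: p(x) = 7 ⊗ (x ⊕ (-1)) ⊗ (x ⊕ (-1))
Answer: roots = -1 (mult 2)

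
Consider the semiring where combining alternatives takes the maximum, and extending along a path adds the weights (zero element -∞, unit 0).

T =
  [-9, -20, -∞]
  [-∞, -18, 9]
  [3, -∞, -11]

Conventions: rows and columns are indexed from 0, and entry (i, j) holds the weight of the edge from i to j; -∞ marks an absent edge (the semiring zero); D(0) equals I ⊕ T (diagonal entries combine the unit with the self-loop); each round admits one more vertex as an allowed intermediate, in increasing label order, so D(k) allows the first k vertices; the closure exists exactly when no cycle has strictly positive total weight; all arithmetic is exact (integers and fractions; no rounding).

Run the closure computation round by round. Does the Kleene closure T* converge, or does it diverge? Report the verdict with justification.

D(0):
  [0, -20, -∞]
  [-∞, 0, 9]
  [3, -∞, 0]
D(1):
  [0, -20, -∞]
  [-∞, 0, 9]
  [3, -17, 0]
D(2):
  [0, -20, -11]
  [-∞, 0, 9]
  [3, -17, 0]
D(3):
  [0, -20, -11]
  [12, 0, 9]
  [3, -17, 0]
Key observation: every diagonal entry stays at the unit through all rounds, so no improving cycle exists.
Answer: CONVERGES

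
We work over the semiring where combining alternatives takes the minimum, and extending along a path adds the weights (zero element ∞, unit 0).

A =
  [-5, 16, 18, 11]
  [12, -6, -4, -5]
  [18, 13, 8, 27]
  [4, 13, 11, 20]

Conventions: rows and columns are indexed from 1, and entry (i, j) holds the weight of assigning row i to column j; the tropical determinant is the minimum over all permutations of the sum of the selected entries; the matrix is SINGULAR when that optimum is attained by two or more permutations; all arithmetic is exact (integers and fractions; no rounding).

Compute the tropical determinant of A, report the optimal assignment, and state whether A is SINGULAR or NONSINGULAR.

σ = (1, 2, 3, 4): (-5) + (-6) + 8 + 20 = 17
σ = (1, 2, 4, 3): (-5) + (-6) + 27 + 11 = 27
σ = (1, 3, 2, 4): (-5) + (-4) + 13 + 20 = 24
σ = (1, 3, 4, 2): (-5) + (-4) + 27 + 13 = 31
σ = (1, 4, 2, 3): (-5) + (-5) + 13 + 11 = 14
σ = (1, 4, 3, 2): (-5) + (-5) + 8 + 13 = 11
σ = (2, 1, 3, 4): 16 + 12 + 8 + 20 = 56
σ = (2, 1, 4, 3): 16 + 12 + 27 + 11 = 66
σ = (2, 3, 1, 4): 16 + (-4) + 18 + 20 = 50
σ = (2, 3, 4, 1): 16 + (-4) + 27 + 4 = 43
σ = (2, 4, 1, 3): 16 + (-5) + 18 + 11 = 40
σ = (2, 4, 3, 1): 16 + (-5) + 8 + 4 = 23
σ = (3, 1, 2, 4): 18 + 12 + 13 + 20 = 63
σ = (3, 1, 4, 2): 18 + 12 + 27 + 13 = 70
σ = (3, 2, 1, 4): 18 + (-6) + 18 + 20 = 50
σ = (3, 2, 4, 1): 18 + (-6) + 27 + 4 = 43
σ = (3, 4, 1, 2): 18 + (-5) + 18 + 13 = 44
σ = (3, 4, 2, 1): 18 + (-5) + 13 + 4 = 30
σ = (4, 1, 2, 3): 11 + 12 + 13 + 11 = 47
σ = (4, 1, 3, 2): 11 + 12 + 8 + 13 = 44
σ = (4, 2, 1, 3): 11 + (-6) + 18 + 11 = 34
σ = (4, 2, 3, 1): 11 + (-6) + 8 + 4 = 17
σ = (4, 3, 1, 2): 11 + (-4) + 18 + 13 = 38
σ = (4, 3, 2, 1): 11 + (-4) + 13 + 4 = 24
Optimal value attained by: σ = (1, 4, 3, 2).
Answer: det⊕(A) = 11; verdict: NONSINGULAR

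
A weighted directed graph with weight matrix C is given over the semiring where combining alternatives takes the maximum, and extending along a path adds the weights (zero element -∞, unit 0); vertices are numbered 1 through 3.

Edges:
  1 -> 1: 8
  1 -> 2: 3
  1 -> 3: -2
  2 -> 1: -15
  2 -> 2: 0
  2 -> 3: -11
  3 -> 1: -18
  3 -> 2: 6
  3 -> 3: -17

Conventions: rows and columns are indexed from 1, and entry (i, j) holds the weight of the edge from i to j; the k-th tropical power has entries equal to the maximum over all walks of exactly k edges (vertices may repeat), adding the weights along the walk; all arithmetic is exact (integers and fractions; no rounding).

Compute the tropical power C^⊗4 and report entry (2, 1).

C^⊗2:
  [16, 11, 6]
  [-7, 0, -11]
  [-9, 6, -5]
C^⊗3:
  [24, 19, 14]
  [1, 0, -9]
  [-1, 6, -5]
C^⊗4:
  [32, 27, 22]
  [9, 4, -1]
  [7, 6, -3]
Key observation: the optimum is the walk 2->1->1->1->1, with weight (-15) + 8 + 8 + 8 = 9.
Optimal value attained by: walk 2->1->1->1->1.
Answer: (C^⊗4)[2][1] = 9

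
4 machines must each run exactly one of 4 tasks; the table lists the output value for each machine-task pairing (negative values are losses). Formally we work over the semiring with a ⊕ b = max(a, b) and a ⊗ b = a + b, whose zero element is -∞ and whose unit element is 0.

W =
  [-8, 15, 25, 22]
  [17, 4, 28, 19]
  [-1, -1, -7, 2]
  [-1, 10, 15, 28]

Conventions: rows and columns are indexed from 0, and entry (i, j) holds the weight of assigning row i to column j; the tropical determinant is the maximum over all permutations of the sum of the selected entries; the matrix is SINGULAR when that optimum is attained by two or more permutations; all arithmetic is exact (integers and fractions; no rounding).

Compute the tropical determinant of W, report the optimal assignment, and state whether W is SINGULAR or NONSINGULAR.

σ = (0, 1, 2, 3): (-8) + 4 + (-7) + 28 = 17
σ = (0, 1, 3, 2): (-8) + 4 + 2 + 15 = 13
σ = (0, 2, 1, 3): (-8) + 28 + (-1) + 28 = 47
σ = (0, 2, 3, 1): (-8) + 28 + 2 + 10 = 32
σ = (0, 3, 1, 2): (-8) + 19 + (-1) + 15 = 25
σ = (0, 3, 2, 1): (-8) + 19 + (-7) + 10 = 14
σ = (1, 0, 2, 3): 15 + 17 + (-7) + 28 = 53
σ = (1, 0, 3, 2): 15 + 17 + 2 + 15 = 49
σ = (1, 2, 0, 3): 15 + 28 + (-1) + 28 = 70
σ = (1, 2, 3, 0): 15 + 28 + 2 + (-1) = 44
σ = (1, 3, 0, 2): 15 + 19 + (-1) + 15 = 48
σ = (1, 3, 2, 0): 15 + 19 + (-7) + (-1) = 26
σ = (2, 0, 1, 3): 25 + 17 + (-1) + 28 = 69
σ = (2, 0, 3, 1): 25 + 17 + 2 + 10 = 54
σ = (2, 1, 0, 3): 25 + 4 + (-1) + 28 = 56
σ = (2, 1, 3, 0): 25 + 4 + 2 + (-1) = 30
σ = (2, 3, 0, 1): 25 + 19 + (-1) + 10 = 53
σ = (2, 3, 1, 0): 25 + 19 + (-1) + (-1) = 42
σ = (3, 0, 1, 2): 22 + 17 + (-1) + 15 = 53
σ = (3, 0, 2, 1): 22 + 17 + (-7) + 10 = 42
σ = (3, 1, 0, 2): 22 + 4 + (-1) + 15 = 40
σ = (3, 1, 2, 0): 22 + 4 + (-7) + (-1) = 18
σ = (3, 2, 0, 1): 22 + 28 + (-1) + 10 = 59
σ = (3, 2, 1, 0): 22 + 28 + (-1) + (-1) = 48
Optimal value attained by: σ = (1, 2, 0, 3).
Answer: det⊕(W) = 70; verdict: NONSINGULAR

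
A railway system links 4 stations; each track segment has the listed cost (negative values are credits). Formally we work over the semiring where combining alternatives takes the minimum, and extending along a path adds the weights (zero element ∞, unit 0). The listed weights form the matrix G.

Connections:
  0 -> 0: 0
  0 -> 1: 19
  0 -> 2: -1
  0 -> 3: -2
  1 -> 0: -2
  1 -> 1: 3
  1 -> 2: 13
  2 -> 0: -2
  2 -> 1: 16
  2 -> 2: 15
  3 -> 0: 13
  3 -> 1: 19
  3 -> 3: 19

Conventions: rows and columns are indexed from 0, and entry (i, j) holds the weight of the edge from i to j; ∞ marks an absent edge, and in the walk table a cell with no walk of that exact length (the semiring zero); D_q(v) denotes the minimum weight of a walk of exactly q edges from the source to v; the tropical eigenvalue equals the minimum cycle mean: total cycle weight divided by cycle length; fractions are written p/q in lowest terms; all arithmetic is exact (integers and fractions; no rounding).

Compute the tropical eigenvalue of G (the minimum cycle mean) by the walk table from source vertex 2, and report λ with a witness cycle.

q=0: [∞, ∞, 0, ∞]
q=1: [-2, 16, 15, ∞]
q=2: [-2, 17, -3, -4]
q=3: [-5, 13, -3, -4]
q=4: [-5, 13, -6, -7]
Optimal cycle mean attained by: cycle 0->2->0, total (-1) + (-2), length 2.
Answer: λ = -3/2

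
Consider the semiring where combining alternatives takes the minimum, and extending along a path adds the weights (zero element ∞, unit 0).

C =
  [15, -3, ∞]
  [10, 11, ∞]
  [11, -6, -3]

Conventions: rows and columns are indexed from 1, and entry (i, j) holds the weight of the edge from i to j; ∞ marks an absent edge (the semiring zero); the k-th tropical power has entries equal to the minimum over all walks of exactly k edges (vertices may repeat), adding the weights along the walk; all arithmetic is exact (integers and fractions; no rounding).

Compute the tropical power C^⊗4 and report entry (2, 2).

C^⊗2:
  [7, 8, ∞]
  [21, 7, ∞]
  [4, -9, -6]
C^⊗3:
  [18, 4, ∞]
  [17, 18, ∞]
  [1, -12, -9]
C^⊗4:
  [14, 15, ∞]
  [28, 14, ∞]
  [-2, -15, -12]
Key observation: the optimum is the walk 2->1->2->1->2, with weight 10 + (-3) + 10 + (-3) = 14.
Optimal value attained by: walk 2->1->2->1->2.
Answer: (C^⊗4)[2][2] = 14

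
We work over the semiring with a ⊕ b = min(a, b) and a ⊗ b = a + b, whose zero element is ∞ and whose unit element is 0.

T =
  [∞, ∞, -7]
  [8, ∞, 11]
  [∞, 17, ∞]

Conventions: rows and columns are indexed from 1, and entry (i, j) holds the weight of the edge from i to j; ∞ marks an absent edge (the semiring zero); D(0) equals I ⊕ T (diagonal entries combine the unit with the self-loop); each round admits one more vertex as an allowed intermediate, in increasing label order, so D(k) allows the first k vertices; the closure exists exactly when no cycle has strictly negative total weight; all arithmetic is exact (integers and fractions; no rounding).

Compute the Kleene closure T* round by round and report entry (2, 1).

D(0):
  [0, ∞, -7]
  [8, 0, 11]
  [∞, 17, 0]
D(1):
  [0, ∞, -7]
  [8, 0, 1]
  [∞, 17, 0]
D(2):
  [0, ∞, -7]
  [8, 0, 1]
  [25, 17, 0]
D(3):
  [0, 10, -7]
  [8, 0, 1]
  [25, 17, 0]
Answer: T*[2][1] = 8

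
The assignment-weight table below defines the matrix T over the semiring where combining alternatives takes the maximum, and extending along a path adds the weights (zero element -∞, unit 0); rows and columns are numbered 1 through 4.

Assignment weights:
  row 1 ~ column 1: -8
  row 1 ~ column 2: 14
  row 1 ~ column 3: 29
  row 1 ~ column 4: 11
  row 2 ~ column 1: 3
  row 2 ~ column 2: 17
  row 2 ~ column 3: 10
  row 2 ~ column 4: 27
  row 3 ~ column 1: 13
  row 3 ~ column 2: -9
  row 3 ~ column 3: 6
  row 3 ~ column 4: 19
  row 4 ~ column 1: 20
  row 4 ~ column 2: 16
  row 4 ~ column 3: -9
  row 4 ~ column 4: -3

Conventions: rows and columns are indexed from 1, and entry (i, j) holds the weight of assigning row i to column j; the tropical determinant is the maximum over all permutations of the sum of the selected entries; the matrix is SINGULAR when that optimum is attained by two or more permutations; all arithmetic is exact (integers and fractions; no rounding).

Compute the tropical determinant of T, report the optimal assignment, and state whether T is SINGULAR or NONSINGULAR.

σ = (1, 2, 3, 4): (-8) + 17 + 6 + (-3) = 12
σ = (1, 2, 4, 3): (-8) + 17 + 19 + (-9) = 19
σ = (1, 3, 2, 4): (-8) + 10 + (-9) + (-3) = -10
σ = (1, 3, 4, 2): (-8) + 10 + 19 + 16 = 37
σ = (1, 4, 2, 3): (-8) + 27 + (-9) + (-9) = 1
σ = (1, 4, 3, 2): (-8) + 27 + 6 + 16 = 41
σ = (2, 1, 3, 4): 14 + 3 + 6 + (-3) = 20
σ = (2, 1, 4, 3): 14 + 3 + 19 + (-9) = 27
σ = (2, 3, 1, 4): 14 + 10 + 13 + (-3) = 34
σ = (2, 3, 4, 1): 14 + 10 + 19 + 20 = 63
σ = (2, 4, 1, 3): 14 + 27 + 13 + (-9) = 45
σ = (2, 4, 3, 1): 14 + 27 + 6 + 20 = 67
σ = (3, 1, 2, 4): 29 + 3 + (-9) + (-3) = 20
σ = (3, 1, 4, 2): 29 + 3 + 19 + 16 = 67
σ = (3, 2, 1, 4): 29 + 17 + 13 + (-3) = 56
σ = (3, 2, 4, 1): 29 + 17 + 19 + 20 = 85
σ = (3, 4, 1, 2): 29 + 27 + 13 + 16 = 85
σ = (3, 4, 2, 1): 29 + 27 + (-9) + 20 = 67
σ = (4, 1, 2, 3): 11 + 3 + (-9) + (-9) = -4
σ = (4, 1, 3, 2): 11 + 3 + 6 + 16 = 36
σ = (4, 2, 1, 3): 11 + 17 + 13 + (-9) = 32
σ = (4, 2, 3, 1): 11 + 17 + 6 + 20 = 54
σ = (4, 3, 1, 2): 11 + 10 + 13 + 16 = 50
σ = (4, 3, 2, 1): 11 + 10 + (-9) + 20 = 32
Optimal value attained by: σ = (3, 2, 4, 1).
Answer: det⊕(T) = 85; verdict: SINGULAR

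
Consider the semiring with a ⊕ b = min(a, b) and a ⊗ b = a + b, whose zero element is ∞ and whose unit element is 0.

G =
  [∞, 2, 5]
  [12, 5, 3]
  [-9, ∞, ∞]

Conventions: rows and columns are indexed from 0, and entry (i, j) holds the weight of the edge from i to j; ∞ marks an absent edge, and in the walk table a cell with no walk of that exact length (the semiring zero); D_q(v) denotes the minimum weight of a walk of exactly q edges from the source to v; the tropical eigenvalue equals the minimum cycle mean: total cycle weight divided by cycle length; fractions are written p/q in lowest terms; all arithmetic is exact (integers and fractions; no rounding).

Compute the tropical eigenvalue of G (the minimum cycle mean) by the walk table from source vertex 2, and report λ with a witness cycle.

q=0: [∞, ∞, 0]
q=1: [-9, ∞, ∞]
q=2: [∞, -7, -4]
q=3: [-13, -2, -4]
Optimal cycle mean attained by: cycle 0->2->0, total 5 + (-9), length 2.
Answer: λ = -2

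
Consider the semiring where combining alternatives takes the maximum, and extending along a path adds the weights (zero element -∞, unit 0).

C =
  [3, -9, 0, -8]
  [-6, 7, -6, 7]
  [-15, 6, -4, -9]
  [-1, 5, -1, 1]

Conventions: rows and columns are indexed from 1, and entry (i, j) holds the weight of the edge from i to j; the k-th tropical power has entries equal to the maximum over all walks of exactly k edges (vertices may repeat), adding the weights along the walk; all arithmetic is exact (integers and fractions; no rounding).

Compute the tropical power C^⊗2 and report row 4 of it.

C^⊗2:
  [6, 6, 3, -2]
  [6, 14, 6, 14]
  [0, 13, 0, 13]
  [2, 12, 0, 12]
Answer: row 4 of C^⊗2 = [2, 12, 0, 12]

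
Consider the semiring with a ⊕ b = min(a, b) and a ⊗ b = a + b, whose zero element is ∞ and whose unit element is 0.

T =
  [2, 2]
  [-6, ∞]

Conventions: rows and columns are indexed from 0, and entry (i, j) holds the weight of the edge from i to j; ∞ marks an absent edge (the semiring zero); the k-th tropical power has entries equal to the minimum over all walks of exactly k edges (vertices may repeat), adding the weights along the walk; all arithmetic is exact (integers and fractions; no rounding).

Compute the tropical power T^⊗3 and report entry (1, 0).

T^⊗2:
  [-4, 4]
  [-4, -4]
T^⊗3:
  [-2, -2]
  [-10, -2]
Key observation: the optimum is the walk 1->0->1->0, with weight (-6) + 2 + (-6) = -10.
Optimal value attained by: walk 1->0->1->0.
Answer: (T^⊗3)[1][0] = -10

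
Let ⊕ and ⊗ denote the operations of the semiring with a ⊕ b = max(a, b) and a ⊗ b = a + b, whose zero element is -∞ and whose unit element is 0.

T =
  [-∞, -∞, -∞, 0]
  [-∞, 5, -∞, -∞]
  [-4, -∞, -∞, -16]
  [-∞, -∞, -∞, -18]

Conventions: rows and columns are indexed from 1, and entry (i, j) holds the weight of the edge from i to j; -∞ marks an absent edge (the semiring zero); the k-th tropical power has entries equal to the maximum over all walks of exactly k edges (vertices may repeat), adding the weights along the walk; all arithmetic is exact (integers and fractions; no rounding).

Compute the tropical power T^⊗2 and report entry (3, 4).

T^⊗2:
  [-∞, -∞, -∞, -18]
  [-∞, 10, -∞, -∞]
  [-∞, -∞, -∞, -4]
  [-∞, -∞, -∞, -36]
Key observation: the optimum is the walk 3->1->4, with weight (-4) + 0 = -4.
Optimal value attained by: walk 3->1->4.
Answer: (T^⊗2)[3][4] = -4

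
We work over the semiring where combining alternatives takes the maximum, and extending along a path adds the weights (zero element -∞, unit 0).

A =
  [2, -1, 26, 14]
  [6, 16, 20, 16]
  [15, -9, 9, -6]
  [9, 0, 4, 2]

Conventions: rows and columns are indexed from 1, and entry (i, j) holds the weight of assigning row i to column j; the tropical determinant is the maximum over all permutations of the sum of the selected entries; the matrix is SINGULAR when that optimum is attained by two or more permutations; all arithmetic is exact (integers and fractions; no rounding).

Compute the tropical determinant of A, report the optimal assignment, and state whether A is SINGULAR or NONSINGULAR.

σ = (1, 2, 3, 4): 2 + 16 + 9 + 2 = 29
σ = (1, 2, 4, 3): 2 + 16 + (-6) + 4 = 16
σ = (1, 3, 2, 4): 2 + 20 + (-9) + 2 = 15
σ = (1, 3, 4, 2): 2 + 20 + (-6) + 0 = 16
σ = (1, 4, 2, 3): 2 + 16 + (-9) + 4 = 13
σ = (1, 4, 3, 2): 2 + 16 + 9 + 0 = 27
σ = (2, 1, 3, 4): (-1) + 6 + 9 + 2 = 16
σ = (2, 1, 4, 3): (-1) + 6 + (-6) + 4 = 3
σ = (2, 3, 1, 4): (-1) + 20 + 15 + 2 = 36
σ = (2, 3, 4, 1): (-1) + 20 + (-6) + 9 = 22
σ = (2, 4, 1, 3): (-1) + 16 + 15 + 4 = 34
σ = (2, 4, 3, 1): (-1) + 16 + 9 + 9 = 33
σ = (3, 1, 2, 4): 26 + 6 + (-9) + 2 = 25
σ = (3, 1, 4, 2): 26 + 6 + (-6) + 0 = 26
σ = (3, 2, 1, 4): 26 + 16 + 15 + 2 = 59
σ = (3, 2, 4, 1): 26 + 16 + (-6) + 9 = 45
σ = (3, 4, 1, 2): 26 + 16 + 15 + 0 = 57
σ = (3, 4, 2, 1): 26 + 16 + (-9) + 9 = 42
σ = (4, 1, 2, 3): 14 + 6 + (-9) + 4 = 15
σ = (4, 1, 3, 2): 14 + 6 + 9 + 0 = 29
σ = (4, 2, 1, 3): 14 + 16 + 15 + 4 = 49
σ = (4, 2, 3, 1): 14 + 16 + 9 + 9 = 48
σ = (4, 3, 1, 2): 14 + 20 + 15 + 0 = 49
σ = (4, 3, 2, 1): 14 + 20 + (-9) + 9 = 34
Optimal value attained by: σ = (3, 2, 1, 4).
Answer: det⊕(A) = 59; verdict: NONSINGULAR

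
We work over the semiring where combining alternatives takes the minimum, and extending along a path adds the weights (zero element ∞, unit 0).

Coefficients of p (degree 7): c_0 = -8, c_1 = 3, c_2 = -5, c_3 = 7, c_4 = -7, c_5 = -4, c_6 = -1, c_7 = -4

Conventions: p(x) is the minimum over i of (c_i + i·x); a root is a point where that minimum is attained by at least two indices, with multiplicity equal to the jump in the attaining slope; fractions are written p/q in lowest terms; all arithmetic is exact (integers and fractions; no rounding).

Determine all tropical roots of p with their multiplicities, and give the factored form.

hull edge (i=0, c=-8) to (i=4, c=-7): slope 1/4, span 4
hull edge (i=4, c=-7) to (i=7, c=-4): slope 1, span 3
Factored form: p(x) = -4 ⊗ (x ⊕ (-1)) ⊗ (x ⊕ (-1)) ⊗ (x ⊕ (-1)) ⊗ (x ⊕ (-1/4)) ⊗ (x ⊕ (-1/4)) ⊗ (x ⊕ (-1/4)) ⊗ (x ⊕ (-1/4))
Answer: roots = -1 (mult 3), -1/4 (mult 4)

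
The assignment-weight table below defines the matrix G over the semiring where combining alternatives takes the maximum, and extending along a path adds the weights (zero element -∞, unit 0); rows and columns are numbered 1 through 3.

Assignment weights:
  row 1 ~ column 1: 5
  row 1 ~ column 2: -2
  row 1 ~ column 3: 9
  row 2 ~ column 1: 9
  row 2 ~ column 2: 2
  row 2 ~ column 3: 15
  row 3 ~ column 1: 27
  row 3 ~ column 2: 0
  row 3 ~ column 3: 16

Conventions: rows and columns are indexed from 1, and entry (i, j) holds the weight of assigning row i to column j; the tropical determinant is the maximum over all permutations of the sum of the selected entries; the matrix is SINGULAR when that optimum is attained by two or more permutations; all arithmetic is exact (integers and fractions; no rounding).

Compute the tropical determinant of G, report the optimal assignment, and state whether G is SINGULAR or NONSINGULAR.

σ = (1, 2, 3): 5 + 2 + 16 = 23
σ = (1, 3, 2): 5 + 15 + 0 = 20
σ = (2, 1, 3): (-2) + 9 + 16 = 23
σ = (2, 3, 1): (-2) + 15 + 27 = 40
σ = (3, 1, 2): 9 + 9 + 0 = 18
σ = (3, 2, 1): 9 + 2 + 27 = 38
Optimal value attained by: σ = (2, 3, 1).
Answer: det⊕(G) = 40; verdict: NONSINGULAR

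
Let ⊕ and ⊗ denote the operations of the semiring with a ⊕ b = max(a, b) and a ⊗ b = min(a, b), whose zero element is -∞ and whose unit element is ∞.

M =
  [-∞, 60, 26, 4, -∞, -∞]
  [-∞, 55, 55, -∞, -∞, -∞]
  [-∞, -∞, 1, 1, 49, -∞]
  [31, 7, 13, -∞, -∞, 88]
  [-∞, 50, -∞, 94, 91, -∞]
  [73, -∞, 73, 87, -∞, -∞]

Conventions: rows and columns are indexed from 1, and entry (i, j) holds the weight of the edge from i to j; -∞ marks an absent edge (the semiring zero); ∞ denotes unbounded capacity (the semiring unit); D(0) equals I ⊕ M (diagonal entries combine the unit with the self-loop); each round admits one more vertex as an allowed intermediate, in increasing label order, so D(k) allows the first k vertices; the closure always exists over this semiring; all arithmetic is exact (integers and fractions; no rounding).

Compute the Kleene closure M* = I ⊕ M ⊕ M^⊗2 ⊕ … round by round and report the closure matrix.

D(0):
  [∞, 60, 26, 4, -∞, -∞]
  [-∞, ∞, 55, -∞, -∞, -∞]
  [-∞, -∞, ∞, 1, 49, -∞]
  [31, 7, 13, ∞, -∞, 88]
  [-∞, 50, -∞, 94, ∞, -∞]
  [73, -∞, 73, 87, -∞, ∞]
D(1):
  [∞, 60, 26, 4, -∞, -∞]
  [-∞, ∞, 55, -∞, -∞, -∞]
  [-∞, -∞, ∞, 1, 49, -∞]
  [31, 31, 26, ∞, -∞, 88]
  [-∞, 50, -∞, 94, ∞, -∞]
  [73, 60, 73, 87, -∞, ∞]
D(2):
  [∞, 60, 55, 4, -∞, -∞]
  [-∞, ∞, 55, -∞, -∞, -∞]
  [-∞, -∞, ∞, 1, 49, -∞]
  [31, 31, 31, ∞, -∞, 88]
  [-∞, 50, 50, 94, ∞, -∞]
  [73, 60, 73, 87, -∞, ∞]
D(3):
  [∞, 60, 55, 4, 49, -∞]
  [-∞, ∞, 55, 1, 49, -∞]
  [-∞, -∞, ∞, 1, 49, -∞]
  [31, 31, 31, ∞, 31, 88]
  [-∞, 50, 50, 94, ∞, -∞]
  [73, 60, 73, 87, 49, ∞]
D(4):
  [∞, 60, 55, 4, 49, 4]
  [1, ∞, 55, 1, 49, 1]
  [1, 1, ∞, 1, 49, 1]
  [31, 31, 31, ∞, 31, 88]
  [31, 50, 50, 94, ∞, 88]
  [73, 60, 73, 87, 49, ∞]
D(5):
  [∞, 60, 55, 49, 49, 49]
  [31, ∞, 55, 49, 49, 49]
  [31, 49, ∞, 49, 49, 49]
  [31, 31, 31, ∞, 31, 88]
  [31, 50, 50, 94, ∞, 88]
  [73, 60, 73, 87, 49, ∞]
D(6):
  [∞, 60, 55, 49, 49, 49]
  [49, ∞, 55, 49, 49, 49]
  [49, 49, ∞, 49, 49, 49]
  [73, 60, 73, ∞, 49, 88]
  [73, 60, 73, 94, ∞, 88]
  [73, 60, 73, 87, 49, ∞]
Answer: M* = [[∞, 60, 55, 49, 49, 49], [49, ∞, 55, 49, 49, 49], [49, 49, ∞, 49, 49, 49], [73, 60, 73, ∞, 49, 88], [73, 60, 73, 94, ∞, 88], [73, 60, 73, 87, 49, ∞]]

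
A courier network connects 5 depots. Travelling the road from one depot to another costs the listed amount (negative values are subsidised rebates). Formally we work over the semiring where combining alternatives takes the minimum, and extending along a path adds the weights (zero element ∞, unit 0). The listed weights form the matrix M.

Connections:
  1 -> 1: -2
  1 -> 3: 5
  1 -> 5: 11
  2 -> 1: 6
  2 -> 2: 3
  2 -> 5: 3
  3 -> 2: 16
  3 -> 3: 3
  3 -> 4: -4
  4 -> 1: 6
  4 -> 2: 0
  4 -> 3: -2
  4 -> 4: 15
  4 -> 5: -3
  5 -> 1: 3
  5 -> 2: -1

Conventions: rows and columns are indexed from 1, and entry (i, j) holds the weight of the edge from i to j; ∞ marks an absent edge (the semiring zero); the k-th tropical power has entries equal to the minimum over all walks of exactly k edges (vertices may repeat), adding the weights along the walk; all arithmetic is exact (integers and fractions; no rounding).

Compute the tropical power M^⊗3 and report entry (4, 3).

M^⊗2:
  [-4, 10, 3, 1, 9]
  [4, 2, 11, ∞, 6]
  [2, -4, -6, -1, -7]
  [0, -4, 1, -6, 3]
  [1, 2, 8, ∞, 2]
M^⊗3:
  [-6, 1, -1, -1, -2]
  [2, 5, 9, 7, 5]
  [-4, -8, -3, -10, -4]
  [-2, -6, -8, -3, -9]
  [-1, 1, 6, 4, 5]
Key observation: the optimum is the walk 4->3->4->3, with weight (-2) + (-4) + (-2) = -8.
Optimal value attained by: walk 4->3->4->3.
Answer: (M^⊗3)[4][3] = -8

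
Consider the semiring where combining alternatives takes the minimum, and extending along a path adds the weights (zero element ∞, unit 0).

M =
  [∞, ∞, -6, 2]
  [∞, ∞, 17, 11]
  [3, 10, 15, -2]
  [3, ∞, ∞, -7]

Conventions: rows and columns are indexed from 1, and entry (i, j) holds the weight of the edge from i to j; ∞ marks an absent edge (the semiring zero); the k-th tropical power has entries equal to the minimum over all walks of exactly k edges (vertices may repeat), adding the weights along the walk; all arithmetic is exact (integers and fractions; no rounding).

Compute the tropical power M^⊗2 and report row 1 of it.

M^⊗2:
  [-3, 4, 9, -8]
  [14, 27, 32, 4]
  [1, 25, -3, -9]
  [-4, ∞, -3, -14]
Answer: row 1 of M^⊗2 = [-3, 4, 9, -8]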